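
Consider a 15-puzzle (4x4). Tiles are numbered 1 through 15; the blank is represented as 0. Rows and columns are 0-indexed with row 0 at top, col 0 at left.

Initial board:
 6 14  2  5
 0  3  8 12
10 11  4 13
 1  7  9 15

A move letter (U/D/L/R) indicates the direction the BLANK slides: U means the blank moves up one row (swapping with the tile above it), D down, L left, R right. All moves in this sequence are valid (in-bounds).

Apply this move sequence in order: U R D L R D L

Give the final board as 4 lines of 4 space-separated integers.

Answer: 14  3  2  5
 6 11  8 12
 0 10  4 13
 1  7  9 15

Derivation:
After move 1 (U):
 0 14  2  5
 6  3  8 12
10 11  4 13
 1  7  9 15

After move 2 (R):
14  0  2  5
 6  3  8 12
10 11  4 13
 1  7  9 15

After move 3 (D):
14  3  2  5
 6  0  8 12
10 11  4 13
 1  7  9 15

After move 4 (L):
14  3  2  5
 0  6  8 12
10 11  4 13
 1  7  9 15

After move 5 (R):
14  3  2  5
 6  0  8 12
10 11  4 13
 1  7  9 15

After move 6 (D):
14  3  2  5
 6 11  8 12
10  0  4 13
 1  7  9 15

After move 7 (L):
14  3  2  5
 6 11  8 12
 0 10  4 13
 1  7  9 15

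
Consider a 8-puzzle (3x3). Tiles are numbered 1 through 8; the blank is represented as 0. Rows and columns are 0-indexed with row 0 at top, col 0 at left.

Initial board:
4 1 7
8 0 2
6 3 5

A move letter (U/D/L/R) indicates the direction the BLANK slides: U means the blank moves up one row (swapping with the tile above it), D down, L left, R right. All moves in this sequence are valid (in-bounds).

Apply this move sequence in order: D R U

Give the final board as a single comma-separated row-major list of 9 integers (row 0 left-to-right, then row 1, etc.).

Answer: 4, 1, 7, 8, 3, 0, 6, 5, 2

Derivation:
After move 1 (D):
4 1 7
8 3 2
6 0 5

After move 2 (R):
4 1 7
8 3 2
6 5 0

After move 3 (U):
4 1 7
8 3 0
6 5 2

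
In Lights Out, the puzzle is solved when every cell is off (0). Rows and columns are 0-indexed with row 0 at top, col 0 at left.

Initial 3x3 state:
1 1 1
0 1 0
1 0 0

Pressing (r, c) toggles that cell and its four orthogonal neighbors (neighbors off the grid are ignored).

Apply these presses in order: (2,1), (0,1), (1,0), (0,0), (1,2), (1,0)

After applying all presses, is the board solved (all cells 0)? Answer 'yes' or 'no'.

Answer: no

Derivation:
After press 1 at (2,1):
1 1 1
0 0 0
0 1 1

After press 2 at (0,1):
0 0 0
0 1 0
0 1 1

After press 3 at (1,0):
1 0 0
1 0 0
1 1 1

After press 4 at (0,0):
0 1 0
0 0 0
1 1 1

After press 5 at (1,2):
0 1 1
0 1 1
1 1 0

After press 6 at (1,0):
1 1 1
1 0 1
0 1 0

Lights still on: 6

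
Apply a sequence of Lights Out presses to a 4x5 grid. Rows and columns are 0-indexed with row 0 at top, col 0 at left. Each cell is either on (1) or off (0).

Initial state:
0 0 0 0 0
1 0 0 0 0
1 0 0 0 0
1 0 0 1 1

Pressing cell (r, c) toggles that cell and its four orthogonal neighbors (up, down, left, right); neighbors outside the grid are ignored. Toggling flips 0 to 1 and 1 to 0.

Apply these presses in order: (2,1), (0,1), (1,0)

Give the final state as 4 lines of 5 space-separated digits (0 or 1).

After press 1 at (2,1):
0 0 0 0 0
1 1 0 0 0
0 1 1 0 0
1 1 0 1 1

After press 2 at (0,1):
1 1 1 0 0
1 0 0 0 0
0 1 1 0 0
1 1 0 1 1

After press 3 at (1,0):
0 1 1 0 0
0 1 0 0 0
1 1 1 0 0
1 1 0 1 1

Answer: 0 1 1 0 0
0 1 0 0 0
1 1 1 0 0
1 1 0 1 1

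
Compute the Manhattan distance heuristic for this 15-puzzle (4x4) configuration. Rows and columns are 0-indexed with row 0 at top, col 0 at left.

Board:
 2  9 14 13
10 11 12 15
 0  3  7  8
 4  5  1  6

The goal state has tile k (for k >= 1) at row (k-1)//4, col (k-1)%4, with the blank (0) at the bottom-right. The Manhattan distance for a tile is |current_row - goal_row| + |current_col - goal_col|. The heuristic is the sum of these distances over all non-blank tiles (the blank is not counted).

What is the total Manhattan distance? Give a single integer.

Tile 2: (0,0)->(0,1) = 1
Tile 9: (0,1)->(2,0) = 3
Tile 14: (0,2)->(3,1) = 4
Tile 13: (0,3)->(3,0) = 6
Tile 10: (1,0)->(2,1) = 2
Tile 11: (1,1)->(2,2) = 2
Tile 12: (1,2)->(2,3) = 2
Tile 15: (1,3)->(3,2) = 3
Tile 3: (2,1)->(0,2) = 3
Tile 7: (2,2)->(1,2) = 1
Tile 8: (2,3)->(1,3) = 1
Tile 4: (3,0)->(0,3) = 6
Tile 5: (3,1)->(1,0) = 3
Tile 1: (3,2)->(0,0) = 5
Tile 6: (3,3)->(1,1) = 4
Sum: 1 + 3 + 4 + 6 + 2 + 2 + 2 + 3 + 3 + 1 + 1 + 6 + 3 + 5 + 4 = 46

Answer: 46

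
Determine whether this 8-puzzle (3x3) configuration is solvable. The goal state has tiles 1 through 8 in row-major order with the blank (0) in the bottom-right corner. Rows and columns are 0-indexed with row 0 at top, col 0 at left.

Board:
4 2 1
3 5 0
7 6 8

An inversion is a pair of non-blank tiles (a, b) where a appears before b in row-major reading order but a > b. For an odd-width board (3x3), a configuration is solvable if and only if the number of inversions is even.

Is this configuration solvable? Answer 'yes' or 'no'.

Answer: no

Derivation:
Inversions (pairs i<j in row-major order where tile[i] > tile[j] > 0): 5
5 is odd, so the puzzle is not solvable.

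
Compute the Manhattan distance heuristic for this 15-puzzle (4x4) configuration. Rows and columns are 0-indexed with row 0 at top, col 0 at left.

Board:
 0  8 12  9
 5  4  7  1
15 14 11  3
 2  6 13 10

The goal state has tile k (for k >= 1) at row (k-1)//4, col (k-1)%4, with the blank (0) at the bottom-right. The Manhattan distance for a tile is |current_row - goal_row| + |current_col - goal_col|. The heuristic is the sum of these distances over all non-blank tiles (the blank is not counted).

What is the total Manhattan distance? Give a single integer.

Tile 8: (0,1)->(1,3) = 3
Tile 12: (0,2)->(2,3) = 3
Tile 9: (0,3)->(2,0) = 5
Tile 5: (1,0)->(1,0) = 0
Tile 4: (1,1)->(0,3) = 3
Tile 7: (1,2)->(1,2) = 0
Tile 1: (1,3)->(0,0) = 4
Tile 15: (2,0)->(3,2) = 3
Tile 14: (2,1)->(3,1) = 1
Tile 11: (2,2)->(2,2) = 0
Tile 3: (2,3)->(0,2) = 3
Tile 2: (3,0)->(0,1) = 4
Tile 6: (3,1)->(1,1) = 2
Tile 13: (3,2)->(3,0) = 2
Tile 10: (3,3)->(2,1) = 3
Sum: 3 + 3 + 5 + 0 + 3 + 0 + 4 + 3 + 1 + 0 + 3 + 4 + 2 + 2 + 3 = 36

Answer: 36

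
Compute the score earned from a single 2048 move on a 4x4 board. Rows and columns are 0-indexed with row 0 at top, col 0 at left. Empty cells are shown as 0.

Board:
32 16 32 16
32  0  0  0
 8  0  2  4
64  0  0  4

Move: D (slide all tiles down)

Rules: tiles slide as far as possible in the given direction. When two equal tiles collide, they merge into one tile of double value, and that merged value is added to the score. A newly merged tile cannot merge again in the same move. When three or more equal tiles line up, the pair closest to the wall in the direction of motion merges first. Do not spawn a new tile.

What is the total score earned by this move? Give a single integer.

Slide down:
col 0: [32, 32, 8, 64] -> [0, 64, 8, 64]  score +64 (running 64)
col 1: [16, 0, 0, 0] -> [0, 0, 0, 16]  score +0 (running 64)
col 2: [32, 0, 2, 0] -> [0, 0, 32, 2]  score +0 (running 64)
col 3: [16, 0, 4, 4] -> [0, 0, 16, 8]  score +8 (running 72)
Board after move:
 0  0  0  0
64  0  0  0
 8  0 32 16
64 16  2  8

Answer: 72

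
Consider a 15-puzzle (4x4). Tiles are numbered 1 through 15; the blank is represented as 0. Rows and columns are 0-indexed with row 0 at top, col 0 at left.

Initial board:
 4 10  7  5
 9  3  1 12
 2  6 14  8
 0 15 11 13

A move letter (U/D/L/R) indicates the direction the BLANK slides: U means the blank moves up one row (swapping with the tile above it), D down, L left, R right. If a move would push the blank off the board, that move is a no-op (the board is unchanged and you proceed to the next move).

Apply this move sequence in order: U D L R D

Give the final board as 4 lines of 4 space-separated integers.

Answer:  4 10  7  5
 9  3  1 12
 2  6 14  8
15  0 11 13

Derivation:
After move 1 (U):
 4 10  7  5
 9  3  1 12
 0  6 14  8
 2 15 11 13

After move 2 (D):
 4 10  7  5
 9  3  1 12
 2  6 14  8
 0 15 11 13

After move 3 (L):
 4 10  7  5
 9  3  1 12
 2  6 14  8
 0 15 11 13

After move 4 (R):
 4 10  7  5
 9  3  1 12
 2  6 14  8
15  0 11 13

After move 5 (D):
 4 10  7  5
 9  3  1 12
 2  6 14  8
15  0 11 13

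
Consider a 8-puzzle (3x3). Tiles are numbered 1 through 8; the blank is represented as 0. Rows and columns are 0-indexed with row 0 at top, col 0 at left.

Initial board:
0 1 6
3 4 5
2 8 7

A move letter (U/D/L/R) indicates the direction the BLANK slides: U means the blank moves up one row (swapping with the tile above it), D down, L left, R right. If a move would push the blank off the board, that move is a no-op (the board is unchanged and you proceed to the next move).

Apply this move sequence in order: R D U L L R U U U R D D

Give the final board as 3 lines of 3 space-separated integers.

Answer: 1 6 5
3 4 7
2 8 0

Derivation:
After move 1 (R):
1 0 6
3 4 5
2 8 7

After move 2 (D):
1 4 6
3 0 5
2 8 7

After move 3 (U):
1 0 6
3 4 5
2 8 7

After move 4 (L):
0 1 6
3 4 5
2 8 7

After move 5 (L):
0 1 6
3 4 5
2 8 7

After move 6 (R):
1 0 6
3 4 5
2 8 7

After move 7 (U):
1 0 6
3 4 5
2 8 7

After move 8 (U):
1 0 6
3 4 5
2 8 7

After move 9 (U):
1 0 6
3 4 5
2 8 7

After move 10 (R):
1 6 0
3 4 5
2 8 7

After move 11 (D):
1 6 5
3 4 0
2 8 7

After move 12 (D):
1 6 5
3 4 7
2 8 0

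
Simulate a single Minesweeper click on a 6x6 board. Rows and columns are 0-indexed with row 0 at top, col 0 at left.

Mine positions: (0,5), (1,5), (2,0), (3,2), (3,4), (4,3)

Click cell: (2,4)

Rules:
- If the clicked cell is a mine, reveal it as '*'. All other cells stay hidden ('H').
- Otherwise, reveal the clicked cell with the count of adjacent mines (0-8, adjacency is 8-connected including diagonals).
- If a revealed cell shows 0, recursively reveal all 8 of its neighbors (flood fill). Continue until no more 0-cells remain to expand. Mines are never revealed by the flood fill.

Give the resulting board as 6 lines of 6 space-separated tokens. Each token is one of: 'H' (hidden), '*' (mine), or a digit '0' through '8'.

H H H H H H
H H H H H H
H H H H 2 H
H H H H H H
H H H H H H
H H H H H H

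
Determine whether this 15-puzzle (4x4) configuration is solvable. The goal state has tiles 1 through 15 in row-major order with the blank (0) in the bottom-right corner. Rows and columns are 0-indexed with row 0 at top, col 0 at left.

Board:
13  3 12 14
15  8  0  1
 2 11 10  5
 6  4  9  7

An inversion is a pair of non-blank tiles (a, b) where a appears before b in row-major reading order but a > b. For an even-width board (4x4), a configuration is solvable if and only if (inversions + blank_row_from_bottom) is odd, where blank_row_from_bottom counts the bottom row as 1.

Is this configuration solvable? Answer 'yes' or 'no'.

Inversions: 64
Blank is in row 1 (0-indexed from top), which is row 3 counting from the bottom (bottom = 1).
64 + 3 = 67, which is odd, so the puzzle is solvable.

Answer: yes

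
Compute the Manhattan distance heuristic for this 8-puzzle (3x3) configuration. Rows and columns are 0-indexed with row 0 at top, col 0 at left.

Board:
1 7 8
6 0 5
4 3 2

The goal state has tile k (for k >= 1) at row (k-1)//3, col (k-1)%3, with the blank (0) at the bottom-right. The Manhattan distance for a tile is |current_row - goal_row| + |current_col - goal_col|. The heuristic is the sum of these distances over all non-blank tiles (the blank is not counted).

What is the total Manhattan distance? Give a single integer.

Answer: 16

Derivation:
Tile 1: at (0,0), goal (0,0), distance |0-0|+|0-0| = 0
Tile 7: at (0,1), goal (2,0), distance |0-2|+|1-0| = 3
Tile 8: at (0,2), goal (2,1), distance |0-2|+|2-1| = 3
Tile 6: at (1,0), goal (1,2), distance |1-1|+|0-2| = 2
Tile 5: at (1,2), goal (1,1), distance |1-1|+|2-1| = 1
Tile 4: at (2,0), goal (1,0), distance |2-1|+|0-0| = 1
Tile 3: at (2,1), goal (0,2), distance |2-0|+|1-2| = 3
Tile 2: at (2,2), goal (0,1), distance |2-0|+|2-1| = 3
Sum: 0 + 3 + 3 + 2 + 1 + 1 + 3 + 3 = 16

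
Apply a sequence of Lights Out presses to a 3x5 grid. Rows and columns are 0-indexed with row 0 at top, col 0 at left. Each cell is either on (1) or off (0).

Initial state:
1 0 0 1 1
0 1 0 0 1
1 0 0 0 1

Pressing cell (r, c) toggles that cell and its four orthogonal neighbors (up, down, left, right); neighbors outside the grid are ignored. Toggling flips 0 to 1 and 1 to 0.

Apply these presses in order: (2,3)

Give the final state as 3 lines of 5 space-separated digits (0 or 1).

After press 1 at (2,3):
1 0 0 1 1
0 1 0 1 1
1 0 1 1 0

Answer: 1 0 0 1 1
0 1 0 1 1
1 0 1 1 0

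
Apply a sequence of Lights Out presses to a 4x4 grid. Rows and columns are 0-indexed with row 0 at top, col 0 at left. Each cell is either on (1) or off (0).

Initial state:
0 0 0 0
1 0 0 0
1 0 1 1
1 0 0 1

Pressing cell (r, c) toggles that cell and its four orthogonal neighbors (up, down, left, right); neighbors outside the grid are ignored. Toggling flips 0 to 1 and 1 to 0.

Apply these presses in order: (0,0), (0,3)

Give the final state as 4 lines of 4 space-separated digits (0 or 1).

After press 1 at (0,0):
1 1 0 0
0 0 0 0
1 0 1 1
1 0 0 1

After press 2 at (0,3):
1 1 1 1
0 0 0 1
1 0 1 1
1 0 0 1

Answer: 1 1 1 1
0 0 0 1
1 0 1 1
1 0 0 1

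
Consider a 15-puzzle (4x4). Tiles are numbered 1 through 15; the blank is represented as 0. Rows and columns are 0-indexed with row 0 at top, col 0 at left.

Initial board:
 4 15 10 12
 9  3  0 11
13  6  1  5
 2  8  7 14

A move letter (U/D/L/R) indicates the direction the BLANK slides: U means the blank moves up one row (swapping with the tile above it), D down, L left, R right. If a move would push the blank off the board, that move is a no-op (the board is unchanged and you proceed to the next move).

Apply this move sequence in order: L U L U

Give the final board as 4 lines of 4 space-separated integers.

Answer:  0  4 10 12
 9 15  3 11
13  6  1  5
 2  8  7 14

Derivation:
After move 1 (L):
 4 15 10 12
 9  0  3 11
13  6  1  5
 2  8  7 14

After move 2 (U):
 4  0 10 12
 9 15  3 11
13  6  1  5
 2  8  7 14

After move 3 (L):
 0  4 10 12
 9 15  3 11
13  6  1  5
 2  8  7 14

After move 4 (U):
 0  4 10 12
 9 15  3 11
13  6  1  5
 2  8  7 14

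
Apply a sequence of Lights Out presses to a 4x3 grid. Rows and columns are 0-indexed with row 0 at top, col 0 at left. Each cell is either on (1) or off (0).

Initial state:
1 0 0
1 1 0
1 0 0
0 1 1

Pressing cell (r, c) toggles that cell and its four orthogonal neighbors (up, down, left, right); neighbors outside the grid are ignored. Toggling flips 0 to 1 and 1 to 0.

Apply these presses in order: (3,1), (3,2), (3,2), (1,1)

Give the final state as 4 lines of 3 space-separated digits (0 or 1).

After press 1 at (3,1):
1 0 0
1 1 0
1 1 0
1 0 0

After press 2 at (3,2):
1 0 0
1 1 0
1 1 1
1 1 1

After press 3 at (3,2):
1 0 0
1 1 0
1 1 0
1 0 0

After press 4 at (1,1):
1 1 0
0 0 1
1 0 0
1 0 0

Answer: 1 1 0
0 0 1
1 0 0
1 0 0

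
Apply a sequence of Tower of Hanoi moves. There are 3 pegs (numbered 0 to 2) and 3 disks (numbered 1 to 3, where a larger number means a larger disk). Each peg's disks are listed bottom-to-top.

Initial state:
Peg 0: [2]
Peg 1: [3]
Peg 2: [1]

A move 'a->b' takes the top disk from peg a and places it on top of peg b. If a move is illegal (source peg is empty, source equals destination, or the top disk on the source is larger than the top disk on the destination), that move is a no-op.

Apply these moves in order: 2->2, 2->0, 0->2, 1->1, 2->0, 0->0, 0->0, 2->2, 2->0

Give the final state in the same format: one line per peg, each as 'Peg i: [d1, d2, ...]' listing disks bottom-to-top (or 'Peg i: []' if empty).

After move 1 (2->2):
Peg 0: [2]
Peg 1: [3]
Peg 2: [1]

After move 2 (2->0):
Peg 0: [2, 1]
Peg 1: [3]
Peg 2: []

After move 3 (0->2):
Peg 0: [2]
Peg 1: [3]
Peg 2: [1]

After move 4 (1->1):
Peg 0: [2]
Peg 1: [3]
Peg 2: [1]

After move 5 (2->0):
Peg 0: [2, 1]
Peg 1: [3]
Peg 2: []

After move 6 (0->0):
Peg 0: [2, 1]
Peg 1: [3]
Peg 2: []

After move 7 (0->0):
Peg 0: [2, 1]
Peg 1: [3]
Peg 2: []

After move 8 (2->2):
Peg 0: [2, 1]
Peg 1: [3]
Peg 2: []

After move 9 (2->0):
Peg 0: [2, 1]
Peg 1: [3]
Peg 2: []

Answer: Peg 0: [2, 1]
Peg 1: [3]
Peg 2: []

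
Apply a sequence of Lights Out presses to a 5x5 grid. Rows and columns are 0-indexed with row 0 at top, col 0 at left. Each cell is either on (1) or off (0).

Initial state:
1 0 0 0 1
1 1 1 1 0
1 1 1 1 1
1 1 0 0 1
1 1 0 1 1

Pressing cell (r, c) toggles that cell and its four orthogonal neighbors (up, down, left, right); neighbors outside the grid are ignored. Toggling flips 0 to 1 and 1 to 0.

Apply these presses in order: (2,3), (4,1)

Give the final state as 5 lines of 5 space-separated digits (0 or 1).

Answer: 1 0 0 0 1
1 1 1 0 0
1 1 0 0 0
1 0 0 1 1
0 0 1 1 1

Derivation:
After press 1 at (2,3):
1 0 0 0 1
1 1 1 0 0
1 1 0 0 0
1 1 0 1 1
1 1 0 1 1

After press 2 at (4,1):
1 0 0 0 1
1 1 1 0 0
1 1 0 0 0
1 0 0 1 1
0 0 1 1 1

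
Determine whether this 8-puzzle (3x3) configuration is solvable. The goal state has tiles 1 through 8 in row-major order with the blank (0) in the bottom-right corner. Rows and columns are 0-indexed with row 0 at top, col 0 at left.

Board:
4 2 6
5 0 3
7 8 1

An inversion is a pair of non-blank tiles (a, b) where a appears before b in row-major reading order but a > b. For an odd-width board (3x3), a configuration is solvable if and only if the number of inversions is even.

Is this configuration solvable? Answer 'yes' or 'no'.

Inversions (pairs i<j in row-major order where tile[i] > tile[j] > 0): 12
12 is even, so the puzzle is solvable.

Answer: yes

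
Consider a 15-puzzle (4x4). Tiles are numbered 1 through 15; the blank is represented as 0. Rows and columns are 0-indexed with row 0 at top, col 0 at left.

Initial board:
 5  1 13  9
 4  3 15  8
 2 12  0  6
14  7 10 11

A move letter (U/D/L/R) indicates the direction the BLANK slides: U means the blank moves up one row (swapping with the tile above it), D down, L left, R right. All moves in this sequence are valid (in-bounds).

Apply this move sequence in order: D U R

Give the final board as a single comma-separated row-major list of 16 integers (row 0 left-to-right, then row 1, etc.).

Answer: 5, 1, 13, 9, 4, 3, 15, 8, 2, 12, 6, 0, 14, 7, 10, 11

Derivation:
After move 1 (D):
 5  1 13  9
 4  3 15  8
 2 12 10  6
14  7  0 11

After move 2 (U):
 5  1 13  9
 4  3 15  8
 2 12  0  6
14  7 10 11

After move 3 (R):
 5  1 13  9
 4  3 15  8
 2 12  6  0
14  7 10 11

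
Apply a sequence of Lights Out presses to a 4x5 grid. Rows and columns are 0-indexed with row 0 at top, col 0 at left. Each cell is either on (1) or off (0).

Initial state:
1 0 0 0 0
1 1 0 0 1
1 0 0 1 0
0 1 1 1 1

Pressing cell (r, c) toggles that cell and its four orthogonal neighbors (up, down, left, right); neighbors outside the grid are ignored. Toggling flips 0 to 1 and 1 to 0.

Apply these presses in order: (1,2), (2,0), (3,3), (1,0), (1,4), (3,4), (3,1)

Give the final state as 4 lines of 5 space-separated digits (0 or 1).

Answer: 0 0 1 0 1
1 1 1 0 0
1 0 1 0 0
0 0 1 1 1

Derivation:
After press 1 at (1,2):
1 0 1 0 0
1 0 1 1 1
1 0 1 1 0
0 1 1 1 1

After press 2 at (2,0):
1 0 1 0 0
0 0 1 1 1
0 1 1 1 0
1 1 1 1 1

After press 3 at (3,3):
1 0 1 0 0
0 0 1 1 1
0 1 1 0 0
1 1 0 0 0

After press 4 at (1,0):
0 0 1 0 0
1 1 1 1 1
1 1 1 0 0
1 1 0 0 0

After press 5 at (1,4):
0 0 1 0 1
1 1 1 0 0
1 1 1 0 1
1 1 0 0 0

After press 6 at (3,4):
0 0 1 0 1
1 1 1 0 0
1 1 1 0 0
1 1 0 1 1

After press 7 at (3,1):
0 0 1 0 1
1 1 1 0 0
1 0 1 0 0
0 0 1 1 1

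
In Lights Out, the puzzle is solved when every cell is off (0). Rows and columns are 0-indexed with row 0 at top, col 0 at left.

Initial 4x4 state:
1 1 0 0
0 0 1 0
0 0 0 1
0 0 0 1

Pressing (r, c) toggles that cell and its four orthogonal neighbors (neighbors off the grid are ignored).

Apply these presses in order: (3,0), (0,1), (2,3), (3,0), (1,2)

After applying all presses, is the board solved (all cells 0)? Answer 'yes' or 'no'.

Answer: yes

Derivation:
After press 1 at (3,0):
1 1 0 0
0 0 1 0
1 0 0 1
1 1 0 1

After press 2 at (0,1):
0 0 1 0
0 1 1 0
1 0 0 1
1 1 0 1

After press 3 at (2,3):
0 0 1 0
0 1 1 1
1 0 1 0
1 1 0 0

After press 4 at (3,0):
0 0 1 0
0 1 1 1
0 0 1 0
0 0 0 0

After press 5 at (1,2):
0 0 0 0
0 0 0 0
0 0 0 0
0 0 0 0

Lights still on: 0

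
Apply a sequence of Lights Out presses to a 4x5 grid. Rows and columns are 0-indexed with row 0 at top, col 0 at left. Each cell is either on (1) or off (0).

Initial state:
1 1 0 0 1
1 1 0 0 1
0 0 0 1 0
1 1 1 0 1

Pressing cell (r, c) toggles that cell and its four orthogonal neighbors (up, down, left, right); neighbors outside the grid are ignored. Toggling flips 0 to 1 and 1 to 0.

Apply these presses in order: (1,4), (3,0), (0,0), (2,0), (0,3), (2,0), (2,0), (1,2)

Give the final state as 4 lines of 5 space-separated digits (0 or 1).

After press 1 at (1,4):
1 1 0 0 0
1 1 0 1 0
0 0 0 1 1
1 1 1 0 1

After press 2 at (3,0):
1 1 0 0 0
1 1 0 1 0
1 0 0 1 1
0 0 1 0 1

After press 3 at (0,0):
0 0 0 0 0
0 1 0 1 0
1 0 0 1 1
0 0 1 0 1

After press 4 at (2,0):
0 0 0 0 0
1 1 0 1 0
0 1 0 1 1
1 0 1 0 1

After press 5 at (0,3):
0 0 1 1 1
1 1 0 0 0
0 1 0 1 1
1 0 1 0 1

After press 6 at (2,0):
0 0 1 1 1
0 1 0 0 0
1 0 0 1 1
0 0 1 0 1

After press 7 at (2,0):
0 0 1 1 1
1 1 0 0 0
0 1 0 1 1
1 0 1 0 1

After press 8 at (1,2):
0 0 0 1 1
1 0 1 1 0
0 1 1 1 1
1 0 1 0 1

Answer: 0 0 0 1 1
1 0 1 1 0
0 1 1 1 1
1 0 1 0 1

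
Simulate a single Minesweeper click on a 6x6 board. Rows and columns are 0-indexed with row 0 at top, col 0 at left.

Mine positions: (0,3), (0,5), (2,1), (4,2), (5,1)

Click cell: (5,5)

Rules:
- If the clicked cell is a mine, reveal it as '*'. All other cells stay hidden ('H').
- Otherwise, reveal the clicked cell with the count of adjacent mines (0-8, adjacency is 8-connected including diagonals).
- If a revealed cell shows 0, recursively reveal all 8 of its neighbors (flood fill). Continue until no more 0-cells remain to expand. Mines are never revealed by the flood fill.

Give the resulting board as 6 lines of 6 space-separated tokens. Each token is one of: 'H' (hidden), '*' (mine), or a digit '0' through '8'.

H H H H H H
H H 2 1 2 1
H H 1 0 0 0
H H 2 1 0 0
H H H 1 0 0
H H H 1 0 0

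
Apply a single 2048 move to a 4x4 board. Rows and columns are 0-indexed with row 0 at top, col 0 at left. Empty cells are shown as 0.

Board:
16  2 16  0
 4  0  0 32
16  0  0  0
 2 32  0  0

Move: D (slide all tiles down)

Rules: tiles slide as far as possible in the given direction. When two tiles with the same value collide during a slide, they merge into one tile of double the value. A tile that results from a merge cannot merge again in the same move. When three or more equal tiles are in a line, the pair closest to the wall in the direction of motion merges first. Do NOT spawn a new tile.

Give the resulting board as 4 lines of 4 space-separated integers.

Answer: 16  0  0  0
 4  0  0  0
16  2  0  0
 2 32 16 32

Derivation:
Slide down:
col 0: [16, 4, 16, 2] -> [16, 4, 16, 2]
col 1: [2, 0, 0, 32] -> [0, 0, 2, 32]
col 2: [16, 0, 0, 0] -> [0, 0, 0, 16]
col 3: [0, 32, 0, 0] -> [0, 0, 0, 32]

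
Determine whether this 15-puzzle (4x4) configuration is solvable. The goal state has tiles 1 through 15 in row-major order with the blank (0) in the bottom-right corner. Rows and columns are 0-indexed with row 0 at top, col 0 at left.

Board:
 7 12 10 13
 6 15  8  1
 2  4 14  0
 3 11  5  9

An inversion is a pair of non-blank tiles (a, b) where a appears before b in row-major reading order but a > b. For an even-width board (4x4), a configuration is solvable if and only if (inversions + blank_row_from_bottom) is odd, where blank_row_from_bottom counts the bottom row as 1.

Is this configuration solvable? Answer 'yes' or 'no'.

Inversions: 59
Blank is in row 2 (0-indexed from top), which is row 2 counting from the bottom (bottom = 1).
59 + 2 = 61, which is odd, so the puzzle is solvable.

Answer: yes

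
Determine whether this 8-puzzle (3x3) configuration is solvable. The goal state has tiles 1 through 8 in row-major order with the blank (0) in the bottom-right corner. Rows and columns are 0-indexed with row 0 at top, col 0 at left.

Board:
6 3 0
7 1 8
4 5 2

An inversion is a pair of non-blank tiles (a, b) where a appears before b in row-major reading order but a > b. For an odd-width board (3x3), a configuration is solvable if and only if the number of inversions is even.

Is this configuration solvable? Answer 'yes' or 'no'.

Inversions (pairs i<j in row-major order where tile[i] > tile[j] > 0): 16
16 is even, so the puzzle is solvable.

Answer: yes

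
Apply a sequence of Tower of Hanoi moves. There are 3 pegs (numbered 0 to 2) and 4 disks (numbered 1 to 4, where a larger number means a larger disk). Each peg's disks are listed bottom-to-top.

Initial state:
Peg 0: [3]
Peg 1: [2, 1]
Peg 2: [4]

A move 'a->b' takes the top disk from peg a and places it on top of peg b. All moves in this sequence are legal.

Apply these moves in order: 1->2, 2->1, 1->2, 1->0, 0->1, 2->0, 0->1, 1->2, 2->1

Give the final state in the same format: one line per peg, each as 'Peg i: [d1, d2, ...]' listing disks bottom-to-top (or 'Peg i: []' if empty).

After move 1 (1->2):
Peg 0: [3]
Peg 1: [2]
Peg 2: [4, 1]

After move 2 (2->1):
Peg 0: [3]
Peg 1: [2, 1]
Peg 2: [4]

After move 3 (1->2):
Peg 0: [3]
Peg 1: [2]
Peg 2: [4, 1]

After move 4 (1->0):
Peg 0: [3, 2]
Peg 1: []
Peg 2: [4, 1]

After move 5 (0->1):
Peg 0: [3]
Peg 1: [2]
Peg 2: [4, 1]

After move 6 (2->0):
Peg 0: [3, 1]
Peg 1: [2]
Peg 2: [4]

After move 7 (0->1):
Peg 0: [3]
Peg 1: [2, 1]
Peg 2: [4]

After move 8 (1->2):
Peg 0: [3]
Peg 1: [2]
Peg 2: [4, 1]

After move 9 (2->1):
Peg 0: [3]
Peg 1: [2, 1]
Peg 2: [4]

Answer: Peg 0: [3]
Peg 1: [2, 1]
Peg 2: [4]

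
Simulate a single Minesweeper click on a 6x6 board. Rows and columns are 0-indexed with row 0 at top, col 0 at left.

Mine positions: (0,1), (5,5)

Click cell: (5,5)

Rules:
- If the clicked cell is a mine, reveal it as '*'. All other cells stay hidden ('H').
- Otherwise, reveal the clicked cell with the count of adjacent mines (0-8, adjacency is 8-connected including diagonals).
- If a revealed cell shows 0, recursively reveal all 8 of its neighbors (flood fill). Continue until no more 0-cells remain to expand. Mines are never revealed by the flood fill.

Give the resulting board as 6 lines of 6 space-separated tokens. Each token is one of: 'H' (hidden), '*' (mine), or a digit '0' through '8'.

H H H H H H
H H H H H H
H H H H H H
H H H H H H
H H H H H H
H H H H H *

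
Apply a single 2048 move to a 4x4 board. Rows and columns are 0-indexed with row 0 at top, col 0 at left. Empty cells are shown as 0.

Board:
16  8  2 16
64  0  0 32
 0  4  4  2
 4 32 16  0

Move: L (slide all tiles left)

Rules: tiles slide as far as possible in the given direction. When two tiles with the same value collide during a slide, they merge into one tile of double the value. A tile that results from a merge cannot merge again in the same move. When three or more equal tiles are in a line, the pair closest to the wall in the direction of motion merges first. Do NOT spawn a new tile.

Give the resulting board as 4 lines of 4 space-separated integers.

Slide left:
row 0: [16, 8, 2, 16] -> [16, 8, 2, 16]
row 1: [64, 0, 0, 32] -> [64, 32, 0, 0]
row 2: [0, 4, 4, 2] -> [8, 2, 0, 0]
row 3: [4, 32, 16, 0] -> [4, 32, 16, 0]

Answer: 16  8  2 16
64 32  0  0
 8  2  0  0
 4 32 16  0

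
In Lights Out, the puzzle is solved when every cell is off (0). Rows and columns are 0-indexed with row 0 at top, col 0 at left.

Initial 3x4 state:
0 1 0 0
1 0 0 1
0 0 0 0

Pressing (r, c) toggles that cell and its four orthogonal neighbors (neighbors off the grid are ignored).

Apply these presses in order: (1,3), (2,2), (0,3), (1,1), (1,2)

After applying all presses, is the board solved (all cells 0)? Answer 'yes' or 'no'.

After press 1 at (1,3):
0 1 0 1
1 0 1 0
0 0 0 1

After press 2 at (2,2):
0 1 0 1
1 0 0 0
0 1 1 0

After press 3 at (0,3):
0 1 1 0
1 0 0 1
0 1 1 0

After press 4 at (1,1):
0 0 1 0
0 1 1 1
0 0 1 0

After press 5 at (1,2):
0 0 0 0
0 0 0 0
0 0 0 0

Lights still on: 0

Answer: yes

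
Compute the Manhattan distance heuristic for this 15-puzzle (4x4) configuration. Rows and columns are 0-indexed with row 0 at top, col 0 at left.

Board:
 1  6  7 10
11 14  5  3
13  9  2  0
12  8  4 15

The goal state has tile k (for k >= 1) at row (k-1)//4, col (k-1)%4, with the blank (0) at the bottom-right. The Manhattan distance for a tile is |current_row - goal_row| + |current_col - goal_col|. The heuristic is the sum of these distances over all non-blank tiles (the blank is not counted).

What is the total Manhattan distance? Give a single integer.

Answer: 33

Derivation:
Tile 1: (0,0)->(0,0) = 0
Tile 6: (0,1)->(1,1) = 1
Tile 7: (0,2)->(1,2) = 1
Tile 10: (0,3)->(2,1) = 4
Tile 11: (1,0)->(2,2) = 3
Tile 14: (1,1)->(3,1) = 2
Tile 5: (1,2)->(1,0) = 2
Tile 3: (1,3)->(0,2) = 2
Tile 13: (2,0)->(3,0) = 1
Tile 9: (2,1)->(2,0) = 1
Tile 2: (2,2)->(0,1) = 3
Tile 12: (3,0)->(2,3) = 4
Tile 8: (3,1)->(1,3) = 4
Tile 4: (3,2)->(0,3) = 4
Tile 15: (3,3)->(3,2) = 1
Sum: 0 + 1 + 1 + 4 + 3 + 2 + 2 + 2 + 1 + 1 + 3 + 4 + 4 + 4 + 1 = 33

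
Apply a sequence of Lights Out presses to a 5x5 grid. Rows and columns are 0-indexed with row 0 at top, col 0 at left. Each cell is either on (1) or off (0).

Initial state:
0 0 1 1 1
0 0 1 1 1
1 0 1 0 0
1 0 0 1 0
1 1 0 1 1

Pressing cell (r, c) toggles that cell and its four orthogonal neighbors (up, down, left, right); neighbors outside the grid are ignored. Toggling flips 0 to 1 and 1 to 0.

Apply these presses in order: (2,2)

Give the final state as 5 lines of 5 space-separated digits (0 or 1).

Answer: 0 0 1 1 1
0 0 0 1 1
1 1 0 1 0
1 0 1 1 0
1 1 0 1 1

Derivation:
After press 1 at (2,2):
0 0 1 1 1
0 0 0 1 1
1 1 0 1 0
1 0 1 1 0
1 1 0 1 1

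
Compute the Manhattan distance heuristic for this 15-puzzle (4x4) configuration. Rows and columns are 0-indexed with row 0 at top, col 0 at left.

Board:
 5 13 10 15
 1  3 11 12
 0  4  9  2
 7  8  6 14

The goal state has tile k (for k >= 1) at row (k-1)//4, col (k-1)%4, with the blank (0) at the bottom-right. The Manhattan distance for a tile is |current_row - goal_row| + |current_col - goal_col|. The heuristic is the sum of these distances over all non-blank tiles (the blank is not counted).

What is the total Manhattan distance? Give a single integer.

Tile 5: at (0,0), goal (1,0), distance |0-1|+|0-0| = 1
Tile 13: at (0,1), goal (3,0), distance |0-3|+|1-0| = 4
Tile 10: at (0,2), goal (2,1), distance |0-2|+|2-1| = 3
Tile 15: at (0,3), goal (3,2), distance |0-3|+|3-2| = 4
Tile 1: at (1,0), goal (0,0), distance |1-0|+|0-0| = 1
Tile 3: at (1,1), goal (0,2), distance |1-0|+|1-2| = 2
Tile 11: at (1,2), goal (2,2), distance |1-2|+|2-2| = 1
Tile 12: at (1,3), goal (2,3), distance |1-2|+|3-3| = 1
Tile 4: at (2,1), goal (0,3), distance |2-0|+|1-3| = 4
Tile 9: at (2,2), goal (2,0), distance |2-2|+|2-0| = 2
Tile 2: at (2,3), goal (0,1), distance |2-0|+|3-1| = 4
Tile 7: at (3,0), goal (1,2), distance |3-1|+|0-2| = 4
Tile 8: at (3,1), goal (1,3), distance |3-1|+|1-3| = 4
Tile 6: at (3,2), goal (1,1), distance |3-1|+|2-1| = 3
Tile 14: at (3,3), goal (3,1), distance |3-3|+|3-1| = 2
Sum: 1 + 4 + 3 + 4 + 1 + 2 + 1 + 1 + 4 + 2 + 4 + 4 + 4 + 3 + 2 = 40

Answer: 40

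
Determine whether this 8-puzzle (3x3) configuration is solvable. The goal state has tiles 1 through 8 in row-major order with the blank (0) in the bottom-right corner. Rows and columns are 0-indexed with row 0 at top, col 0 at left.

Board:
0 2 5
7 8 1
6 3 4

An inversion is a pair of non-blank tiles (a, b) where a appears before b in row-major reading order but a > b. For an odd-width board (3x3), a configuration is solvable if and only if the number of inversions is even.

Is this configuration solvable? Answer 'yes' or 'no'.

Answer: yes

Derivation:
Inversions (pairs i<j in row-major order where tile[i] > tile[j] > 0): 14
14 is even, so the puzzle is solvable.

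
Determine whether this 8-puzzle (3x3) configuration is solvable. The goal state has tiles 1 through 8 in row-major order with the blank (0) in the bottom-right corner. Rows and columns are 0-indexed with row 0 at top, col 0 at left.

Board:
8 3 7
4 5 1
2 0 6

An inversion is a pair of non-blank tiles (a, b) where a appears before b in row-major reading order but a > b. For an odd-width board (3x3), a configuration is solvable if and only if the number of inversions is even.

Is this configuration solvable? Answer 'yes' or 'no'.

Inversions (pairs i<j in row-major order where tile[i] > tile[j] > 0): 18
18 is even, so the puzzle is solvable.

Answer: yes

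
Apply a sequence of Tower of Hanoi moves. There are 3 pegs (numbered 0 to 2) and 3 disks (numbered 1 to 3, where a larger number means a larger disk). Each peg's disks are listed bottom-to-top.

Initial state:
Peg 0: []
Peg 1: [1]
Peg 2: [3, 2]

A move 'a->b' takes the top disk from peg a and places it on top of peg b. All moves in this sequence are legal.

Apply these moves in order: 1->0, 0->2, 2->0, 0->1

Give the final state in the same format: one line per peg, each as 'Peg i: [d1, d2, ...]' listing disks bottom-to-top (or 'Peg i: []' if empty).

After move 1 (1->0):
Peg 0: [1]
Peg 1: []
Peg 2: [3, 2]

After move 2 (0->2):
Peg 0: []
Peg 1: []
Peg 2: [3, 2, 1]

After move 3 (2->0):
Peg 0: [1]
Peg 1: []
Peg 2: [3, 2]

After move 4 (0->1):
Peg 0: []
Peg 1: [1]
Peg 2: [3, 2]

Answer: Peg 0: []
Peg 1: [1]
Peg 2: [3, 2]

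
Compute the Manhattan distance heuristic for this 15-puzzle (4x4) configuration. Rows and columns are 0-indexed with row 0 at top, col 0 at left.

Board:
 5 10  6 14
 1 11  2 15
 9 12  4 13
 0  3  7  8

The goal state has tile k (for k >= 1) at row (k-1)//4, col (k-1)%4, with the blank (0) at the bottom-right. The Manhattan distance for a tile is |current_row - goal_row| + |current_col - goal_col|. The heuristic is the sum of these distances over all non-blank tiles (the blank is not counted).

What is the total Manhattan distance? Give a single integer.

Tile 5: at (0,0), goal (1,0), distance |0-1|+|0-0| = 1
Tile 10: at (0,1), goal (2,1), distance |0-2|+|1-1| = 2
Tile 6: at (0,2), goal (1,1), distance |0-1|+|2-1| = 2
Tile 14: at (0,3), goal (3,1), distance |0-3|+|3-1| = 5
Tile 1: at (1,0), goal (0,0), distance |1-0|+|0-0| = 1
Tile 11: at (1,1), goal (2,2), distance |1-2|+|1-2| = 2
Tile 2: at (1,2), goal (0,1), distance |1-0|+|2-1| = 2
Tile 15: at (1,3), goal (3,2), distance |1-3|+|3-2| = 3
Tile 9: at (2,0), goal (2,0), distance |2-2|+|0-0| = 0
Tile 12: at (2,1), goal (2,3), distance |2-2|+|1-3| = 2
Tile 4: at (2,2), goal (0,3), distance |2-0|+|2-3| = 3
Tile 13: at (2,3), goal (3,0), distance |2-3|+|3-0| = 4
Tile 3: at (3,1), goal (0,2), distance |3-0|+|1-2| = 4
Tile 7: at (3,2), goal (1,2), distance |3-1|+|2-2| = 2
Tile 8: at (3,3), goal (1,3), distance |3-1|+|3-3| = 2
Sum: 1 + 2 + 2 + 5 + 1 + 2 + 2 + 3 + 0 + 2 + 3 + 4 + 4 + 2 + 2 = 35

Answer: 35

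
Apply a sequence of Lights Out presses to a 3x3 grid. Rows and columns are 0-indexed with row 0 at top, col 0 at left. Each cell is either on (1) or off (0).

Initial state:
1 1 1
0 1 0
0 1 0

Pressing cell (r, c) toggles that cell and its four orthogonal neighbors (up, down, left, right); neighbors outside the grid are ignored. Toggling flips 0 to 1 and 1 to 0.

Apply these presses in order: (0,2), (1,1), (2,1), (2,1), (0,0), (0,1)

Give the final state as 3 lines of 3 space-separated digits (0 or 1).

After press 1 at (0,2):
1 0 0
0 1 1
0 1 0

After press 2 at (1,1):
1 1 0
1 0 0
0 0 0

After press 3 at (2,1):
1 1 0
1 1 0
1 1 1

After press 4 at (2,1):
1 1 0
1 0 0
0 0 0

After press 5 at (0,0):
0 0 0
0 0 0
0 0 0

After press 6 at (0,1):
1 1 1
0 1 0
0 0 0

Answer: 1 1 1
0 1 0
0 0 0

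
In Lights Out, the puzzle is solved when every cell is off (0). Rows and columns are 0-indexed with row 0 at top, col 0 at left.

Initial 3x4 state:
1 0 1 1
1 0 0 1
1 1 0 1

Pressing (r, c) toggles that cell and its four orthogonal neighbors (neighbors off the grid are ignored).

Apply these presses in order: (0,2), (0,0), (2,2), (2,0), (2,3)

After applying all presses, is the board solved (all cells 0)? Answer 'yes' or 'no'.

Answer: no

Derivation:
After press 1 at (0,2):
1 1 0 0
1 0 1 1
1 1 0 1

After press 2 at (0,0):
0 0 0 0
0 0 1 1
1 1 0 1

After press 3 at (2,2):
0 0 0 0
0 0 0 1
1 0 1 0

After press 4 at (2,0):
0 0 0 0
1 0 0 1
0 1 1 0

After press 5 at (2,3):
0 0 0 0
1 0 0 0
0 1 0 1

Lights still on: 3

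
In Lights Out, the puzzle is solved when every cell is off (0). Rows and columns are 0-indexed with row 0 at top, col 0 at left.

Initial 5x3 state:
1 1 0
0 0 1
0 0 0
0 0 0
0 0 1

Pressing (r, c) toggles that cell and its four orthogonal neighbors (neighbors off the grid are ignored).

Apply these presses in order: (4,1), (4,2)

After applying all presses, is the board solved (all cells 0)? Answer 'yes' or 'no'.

After press 1 at (4,1):
1 1 0
0 0 1
0 0 0
0 1 0
1 1 0

After press 2 at (4,2):
1 1 0
0 0 1
0 0 0
0 1 1
1 0 1

Lights still on: 7

Answer: no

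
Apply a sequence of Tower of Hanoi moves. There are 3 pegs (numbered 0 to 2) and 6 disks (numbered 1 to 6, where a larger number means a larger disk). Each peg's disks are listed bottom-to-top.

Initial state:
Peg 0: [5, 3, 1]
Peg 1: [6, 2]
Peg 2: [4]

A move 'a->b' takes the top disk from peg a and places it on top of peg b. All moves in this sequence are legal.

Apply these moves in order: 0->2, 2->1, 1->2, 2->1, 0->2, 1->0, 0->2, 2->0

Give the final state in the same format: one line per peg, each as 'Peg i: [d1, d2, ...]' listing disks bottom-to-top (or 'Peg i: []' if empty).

Answer: Peg 0: [5, 1]
Peg 1: [6, 2]
Peg 2: [4, 3]

Derivation:
After move 1 (0->2):
Peg 0: [5, 3]
Peg 1: [6, 2]
Peg 2: [4, 1]

After move 2 (2->1):
Peg 0: [5, 3]
Peg 1: [6, 2, 1]
Peg 2: [4]

After move 3 (1->2):
Peg 0: [5, 3]
Peg 1: [6, 2]
Peg 2: [4, 1]

After move 4 (2->1):
Peg 0: [5, 3]
Peg 1: [6, 2, 1]
Peg 2: [4]

After move 5 (0->2):
Peg 0: [5]
Peg 1: [6, 2, 1]
Peg 2: [4, 3]

After move 6 (1->0):
Peg 0: [5, 1]
Peg 1: [6, 2]
Peg 2: [4, 3]

After move 7 (0->2):
Peg 0: [5]
Peg 1: [6, 2]
Peg 2: [4, 3, 1]

After move 8 (2->0):
Peg 0: [5, 1]
Peg 1: [6, 2]
Peg 2: [4, 3]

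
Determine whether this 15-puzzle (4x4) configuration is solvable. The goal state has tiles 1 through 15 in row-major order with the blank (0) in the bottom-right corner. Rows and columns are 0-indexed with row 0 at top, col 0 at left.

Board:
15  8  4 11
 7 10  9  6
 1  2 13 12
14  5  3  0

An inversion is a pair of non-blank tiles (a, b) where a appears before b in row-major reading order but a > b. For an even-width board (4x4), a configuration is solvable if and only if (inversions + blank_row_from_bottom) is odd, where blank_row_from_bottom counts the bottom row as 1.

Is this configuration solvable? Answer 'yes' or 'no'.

Answer: yes

Derivation:
Inversions: 60
Blank is in row 3 (0-indexed from top), which is row 1 counting from the bottom (bottom = 1).
60 + 1 = 61, which is odd, so the puzzle is solvable.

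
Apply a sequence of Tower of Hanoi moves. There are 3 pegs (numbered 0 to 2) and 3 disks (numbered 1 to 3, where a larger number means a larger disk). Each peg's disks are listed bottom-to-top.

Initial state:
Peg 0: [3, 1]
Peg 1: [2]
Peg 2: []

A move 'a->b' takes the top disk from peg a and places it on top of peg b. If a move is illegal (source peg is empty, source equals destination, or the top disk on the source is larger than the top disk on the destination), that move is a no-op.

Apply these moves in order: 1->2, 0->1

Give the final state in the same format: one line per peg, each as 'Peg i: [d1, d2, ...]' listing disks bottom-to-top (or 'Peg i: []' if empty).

After move 1 (1->2):
Peg 0: [3, 1]
Peg 1: []
Peg 2: [2]

After move 2 (0->1):
Peg 0: [3]
Peg 1: [1]
Peg 2: [2]

Answer: Peg 0: [3]
Peg 1: [1]
Peg 2: [2]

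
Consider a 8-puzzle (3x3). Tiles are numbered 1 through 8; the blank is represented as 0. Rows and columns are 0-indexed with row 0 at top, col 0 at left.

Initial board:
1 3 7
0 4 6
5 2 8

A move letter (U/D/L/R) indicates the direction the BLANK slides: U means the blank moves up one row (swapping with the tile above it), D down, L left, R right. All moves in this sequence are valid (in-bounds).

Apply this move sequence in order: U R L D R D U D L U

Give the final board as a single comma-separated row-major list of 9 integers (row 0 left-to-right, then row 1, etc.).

After move 1 (U):
0 3 7
1 4 6
5 2 8

After move 2 (R):
3 0 7
1 4 6
5 2 8

After move 3 (L):
0 3 7
1 4 6
5 2 8

After move 4 (D):
1 3 7
0 4 6
5 2 8

After move 5 (R):
1 3 7
4 0 6
5 2 8

After move 6 (D):
1 3 7
4 2 6
5 0 8

After move 7 (U):
1 3 7
4 0 6
5 2 8

After move 8 (D):
1 3 7
4 2 6
5 0 8

After move 9 (L):
1 3 7
4 2 6
0 5 8

After move 10 (U):
1 3 7
0 2 6
4 5 8

Answer: 1, 3, 7, 0, 2, 6, 4, 5, 8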